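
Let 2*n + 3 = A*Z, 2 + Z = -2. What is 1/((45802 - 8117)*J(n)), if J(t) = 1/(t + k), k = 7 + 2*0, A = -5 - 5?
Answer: 51/75370 ≈ 0.00067666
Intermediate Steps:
Z = -4 (Z = -2 - 2 = -4)
A = -10
k = 7 (k = 7 + 0 = 7)
n = 37/2 (n = -3/2 + (-10*(-4))/2 = -3/2 + (½)*40 = -3/2 + 20 = 37/2 ≈ 18.500)
J(t) = 1/(7 + t) (J(t) = 1/(t + 7) = 1/(7 + t))
1/((45802 - 8117)*J(n)) = 1/((45802 - 8117)*(1/(7 + 37/2))) = 1/(37685*(1/(51/2))) = 1/(37685*(2/51)) = (1/37685)*(51/2) = 51/75370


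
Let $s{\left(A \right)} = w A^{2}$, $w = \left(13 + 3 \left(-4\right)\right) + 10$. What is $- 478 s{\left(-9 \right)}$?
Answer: $-425898$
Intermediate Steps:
$w = 11$ ($w = \left(13 - 12\right) + 10 = 1 + 10 = 11$)
$s{\left(A \right)} = 11 A^{2}$
$- 478 s{\left(-9 \right)} = - 478 \cdot 11 \left(-9\right)^{2} = - 478 \cdot 11 \cdot 81 = \left(-478\right) 891 = -425898$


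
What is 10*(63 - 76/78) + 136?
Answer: 29494/39 ≈ 756.26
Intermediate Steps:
10*(63 - 76/78) + 136 = 10*(63 - 76*1/78) + 136 = 10*(63 - 38/39) + 136 = 10*(2419/39) + 136 = 24190/39 + 136 = 29494/39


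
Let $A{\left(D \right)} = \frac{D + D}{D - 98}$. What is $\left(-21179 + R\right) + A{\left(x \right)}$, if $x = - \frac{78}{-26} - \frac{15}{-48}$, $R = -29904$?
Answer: $- \frac{77390851}{1515} \approx -51083.0$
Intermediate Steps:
$x = \frac{53}{16}$ ($x = \left(-78\right) \left(- \frac{1}{26}\right) - - \frac{5}{16} = 3 + \frac{5}{16} = \frac{53}{16} \approx 3.3125$)
$A{\left(D \right)} = \frac{2 D}{-98 + D}$
$\left(-21179 + R\right) + A{\left(x \right)} = \left(-21179 - 29904\right) + 2 \cdot \frac{53}{16} \frac{1}{-98 + \frac{53}{16}} = -51083 + 2 \cdot \frac{53}{16} \frac{1}{- \frac{1515}{16}} = -51083 + 2 \cdot \frac{53}{16} \left(- \frac{16}{1515}\right) = -51083 - \frac{106}{1515} = - \frac{77390851}{1515}$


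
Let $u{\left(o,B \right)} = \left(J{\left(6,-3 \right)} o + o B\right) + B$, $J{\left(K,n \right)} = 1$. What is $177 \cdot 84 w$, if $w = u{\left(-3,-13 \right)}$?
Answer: $341964$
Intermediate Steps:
$u{\left(o,B \right)} = B + o + B o$ ($u{\left(o,B \right)} = \left(1 o + o B\right) + B = \left(o + B o\right) + B = B + o + B o$)
$w = 23$ ($w = -13 - 3 - -39 = -13 - 3 + 39 = 23$)
$177 \cdot 84 w = 177 \cdot 84 \cdot 23 = 14868 \cdot 23 = 341964$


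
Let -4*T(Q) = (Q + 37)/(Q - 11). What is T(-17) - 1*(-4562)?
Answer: 127741/28 ≈ 4562.2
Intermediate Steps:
T(Q) = -(37 + Q)/(4*(-11 + Q)) (T(Q) = -(Q + 37)/(4*(Q - 11)) = -(37 + Q)/(4*(-11 + Q)))
T(-17) - 1*(-4562) = (-37 - 1*(-17))/(4*(-11 - 17)) - 1*(-4562) = (1/4)*(-37 + 17)/(-28) + 4562 = (1/4)*(-1/28)*(-20) + 4562 = 5/28 + 4562 = 127741/28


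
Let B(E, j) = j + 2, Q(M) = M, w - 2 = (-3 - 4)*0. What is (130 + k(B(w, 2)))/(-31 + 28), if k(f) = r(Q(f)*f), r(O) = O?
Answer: -146/3 ≈ -48.667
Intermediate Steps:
w = 2 (w = 2 + (-3 - 4)*0 = 2 - 7*0 = 2 + 0 = 2)
B(E, j) = 2 + j
k(f) = f² (k(f) = f*f = f²)
(130 + k(B(w, 2)))/(-31 + 28) = (130 + (2 + 2)²)/(-31 + 28) = (130 + 4²)/(-3) = (130 + 16)*(-⅓) = 146*(-⅓) = -146/3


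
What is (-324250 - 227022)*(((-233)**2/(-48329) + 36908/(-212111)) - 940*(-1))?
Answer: -5304750844739196328/10251112519 ≈ -5.1748e+8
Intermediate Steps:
(-324250 - 227022)*(((-233)**2/(-48329) + 36908/(-212111)) - 940*(-1)) = -551272*((54289*(-1/48329) + 36908*(-1/212111)) + 940) = -551272*((-54289/48329 - 36908/212111) + 940) = -551272*(-13299020811/10251112519 + 940) = -551272*9622746747049/10251112519 = -5304750844739196328/10251112519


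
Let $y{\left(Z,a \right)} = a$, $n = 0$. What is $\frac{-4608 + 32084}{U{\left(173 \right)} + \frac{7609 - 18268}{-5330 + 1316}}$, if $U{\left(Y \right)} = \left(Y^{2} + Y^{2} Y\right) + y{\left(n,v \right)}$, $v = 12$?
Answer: $\frac{36762888}{6967849957} \approx 0.0052761$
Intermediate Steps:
$U{\left(Y \right)} = 12 + Y^{2} + Y^{3}$ ($U{\left(Y \right)} = \left(Y^{2} + Y^{2} Y\right) + 12 = \left(Y^{2} + Y^{3}\right) + 12 = 12 + Y^{2} + Y^{3}$)
$\frac{-4608 + 32084}{U{\left(173 \right)} + \frac{7609 - 18268}{-5330 + 1316}} = \frac{-4608 + 32084}{\left(12 + 173^{2} + 173^{3}\right) + \frac{7609 - 18268}{-5330 + 1316}} = \frac{27476}{\left(12 + 29929 + 5177717\right) - \frac{10659}{-4014}} = \frac{27476}{5207658 - - \frac{3553}{1338}} = \frac{27476}{5207658 + \frac{3553}{1338}} = \frac{27476}{\frac{6967849957}{1338}} = 27476 \cdot \frac{1338}{6967849957} = \frac{36762888}{6967849957}$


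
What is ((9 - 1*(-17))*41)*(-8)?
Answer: -8528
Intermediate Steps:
((9 - 1*(-17))*41)*(-8) = ((9 + 17)*41)*(-8) = (26*41)*(-8) = 1066*(-8) = -8528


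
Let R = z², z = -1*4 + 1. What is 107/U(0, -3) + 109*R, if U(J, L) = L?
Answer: 2836/3 ≈ 945.33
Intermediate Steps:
z = -3 (z = -4 + 1 = -3)
R = 9 (R = (-3)² = 9)
107/U(0, -3) + 109*R = 107/(-3) + 109*9 = 107*(-⅓) + 981 = -107/3 + 981 = 2836/3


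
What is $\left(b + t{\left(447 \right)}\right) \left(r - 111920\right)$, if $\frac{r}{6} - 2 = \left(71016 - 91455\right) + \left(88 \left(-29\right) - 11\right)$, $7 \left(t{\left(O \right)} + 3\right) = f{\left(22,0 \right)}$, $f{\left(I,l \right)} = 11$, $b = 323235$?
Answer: $- \frac{565477739200}{7} \approx -8.0783 \cdot 10^{10}$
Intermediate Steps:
$t{\left(O \right)} = - \frac{10}{7}$ ($t{\left(O \right)} = -3 + \frac{1}{7} \cdot 11 = -3 + \frac{11}{7} = - \frac{10}{7}$)
$r = -138000$ ($r = 12 + 6 \left(\left(71016 - 91455\right) + \left(88 \left(-29\right) - 11\right)\right) = 12 + 6 \left(-20439 - 2563\right) = 12 + 6 \left(-23002\right) = 12 - 138012 = -138000$)
$\left(b + t{\left(447 \right)}\right) \left(r - 111920\right) = \left(323235 - \frac{10}{7}\right) \left(-138000 - 111920\right) = \frac{2262635}{7} \left(-249920\right) = - \frac{565477739200}{7}$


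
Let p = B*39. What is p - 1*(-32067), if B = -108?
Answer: 27855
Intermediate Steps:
p = -4212 (p = -108*39 = -4212)
p - 1*(-32067) = -4212 - 1*(-32067) = -4212 + 32067 = 27855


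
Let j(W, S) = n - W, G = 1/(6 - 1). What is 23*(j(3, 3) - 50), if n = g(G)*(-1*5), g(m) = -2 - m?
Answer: -966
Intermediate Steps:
G = 1/5 ≈ 0.20000
n = 11 (n = (-2 - 1*1/5)*(-1*5) = (-2 - 1/5)*(-5) = -11/5*(-5) = 11)
j(W, S) = 11 - W
23*(j(3, 3) - 50) = 23*((11 - 1*3) - 50) = 23*((11 - 3) - 50) = 23*(8 - 50) = 23*(-42) = -966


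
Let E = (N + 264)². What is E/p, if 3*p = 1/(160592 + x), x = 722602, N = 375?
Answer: 1081879971822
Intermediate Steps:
E = 408321 (E = (375 + 264)² = 639² = 408321)
p = 1/2649582 (p = 1/(3*(160592 + 722602)) = (⅓)/883194 = (⅓)*(1/883194) = 1/2649582 ≈ 3.7742e-7)
E/p = 408321/(1/2649582) = 408321*2649582 = 1081879971822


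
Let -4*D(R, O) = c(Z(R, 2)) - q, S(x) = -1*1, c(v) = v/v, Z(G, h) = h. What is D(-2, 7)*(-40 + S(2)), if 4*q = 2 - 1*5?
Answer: 287/16 ≈ 17.938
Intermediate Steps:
c(v) = 1
q = -¾ (q = (2 - 1*5)/4 = (2 - 5)/4 = (¼)*(-3) = -¾ ≈ -0.75000)
S(x) = -1
D(R, O) = -7/16 (D(R, O) = -(1 - 1*(-¾))/4 = -(1 + ¾)/4 = -¼*7/4 = -7/16)
D(-2, 7)*(-40 + S(2)) = -7*(-40 - 1)/16 = -7/16*(-41) = 287/16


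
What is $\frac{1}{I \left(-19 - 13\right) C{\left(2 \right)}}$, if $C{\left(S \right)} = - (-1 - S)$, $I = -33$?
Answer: $\frac{1}{3168} \approx 0.00031566$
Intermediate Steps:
$C{\left(S \right)} = 1 + S$
$\frac{1}{I \left(-19 - 13\right) C{\left(2 \right)}} = \frac{1}{- 33 \left(-19 - 13\right) \left(1 + 2\right)} = \frac{1}{\left(-33\right) \left(-32\right) 3} = \frac{1}{1056 \cdot 3} = \frac{1}{3168}$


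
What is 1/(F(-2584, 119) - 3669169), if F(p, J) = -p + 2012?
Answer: -1/3664573 ≈ -2.7288e-7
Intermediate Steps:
F(p, J) = 2012 - p
1/(F(-2584, 119) - 3669169) = 1/((2012 - 1*(-2584)) - 3669169) = 1/((2012 + 2584) - 3669169) = 1/(4596 - 3669169) = 1/(-3664573) = -1/3664573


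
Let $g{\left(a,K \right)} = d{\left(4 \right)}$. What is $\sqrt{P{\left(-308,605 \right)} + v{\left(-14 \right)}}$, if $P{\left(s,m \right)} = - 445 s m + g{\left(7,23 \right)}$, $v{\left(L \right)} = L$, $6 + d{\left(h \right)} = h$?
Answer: $6 \sqrt{2303369} \approx 9106.1$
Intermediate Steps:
$d{\left(h \right)} = -6 + h$
$g{\left(a,K \right)} = -2$ ($g{\left(a,K \right)} = -6 + 4 = -2$)
$P{\left(s,m \right)} = -2 - 445 m s$ ($P{\left(s,m \right)} = - 445 s m - 2 = - 445 m s - 2 = -2 - 445 m s$)
$\sqrt{P{\left(-308,605 \right)} + v{\left(-14 \right)}} = \sqrt{\left(-2 - 269225 \left(-308\right)\right) - 14} = \sqrt{\left(-2 + 82921300\right) - 14} = \sqrt{82921298 - 14} = \sqrt{82921284} = 6 \sqrt{2303369}$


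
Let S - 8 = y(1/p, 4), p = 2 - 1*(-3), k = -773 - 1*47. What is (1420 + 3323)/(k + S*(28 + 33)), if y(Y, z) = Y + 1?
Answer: -23715/1294 ≈ -18.327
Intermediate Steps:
k = -820 (k = -773 - 47 = -820)
p = 5 (p = 2 + 3 = 5)
y(Y, z) = 1 + Y
S = 46/5 (S = 8 + (1 + 1/5) = 8 + (1 + ⅕) = 8 + 6/5 = 46/5 ≈ 9.2000)
(1420 + 3323)/(k + S*(28 + 33)) = (1420 + 3323)/(-820 + 46*(28 + 33)/5) = 4743/(-820 + (46/5)*61) = 4743/(-820 + 2806/5) = 4743/(-1294/5) = 4743*(-5/1294) = -23715/1294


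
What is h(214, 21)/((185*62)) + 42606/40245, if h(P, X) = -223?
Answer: 31981079/30774010 ≈ 1.0392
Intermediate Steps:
h(214, 21)/((185*62)) + 42606/40245 = -223/(185*62) + 42606/40245 = -223/11470 + 42606*(1/40245) = -223*1/11470 + 14202/13415 = -223/11470 + 14202/13415 = 31981079/30774010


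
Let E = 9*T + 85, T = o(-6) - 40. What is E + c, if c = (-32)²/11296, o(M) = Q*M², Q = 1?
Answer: 17329/353 ≈ 49.091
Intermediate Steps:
o(M) = M² (o(M) = 1*M² = M²)
T = -4 (T = (-6)² - 40 = 36 - 40 = -4)
E = 49 (E = 9*(-4) + 85 = -36 + 85 = 49)
c = 32/353 (c = 1024*(1/11296) = 32/353 ≈ 0.090652)
E + c = 49 + 32/353 = 17329/353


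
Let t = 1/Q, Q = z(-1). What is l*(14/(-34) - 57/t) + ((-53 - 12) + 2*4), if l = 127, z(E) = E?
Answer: 121205/17 ≈ 7129.7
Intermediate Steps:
Q = -1
t = -1 (t = 1/(-1) = -1)
l*(14/(-34) - 57/t) + ((-53 - 12) + 2*4) = 127*(14/(-34) - 57/(-1)) + ((-53 - 12) + 2*4) = 127*(14*(-1/34) - 57*(-1)) + (-65 + 8) = 127*(-7/17 + 57) - 57 = 127*(962/17) - 57 = 122174/17 - 57 = 121205/17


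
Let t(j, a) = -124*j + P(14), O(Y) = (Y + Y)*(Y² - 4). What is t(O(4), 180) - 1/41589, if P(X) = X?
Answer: -494493211/41589 ≈ -11890.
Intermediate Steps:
O(Y) = 2*Y*(-4 + Y²) (O(Y) = (2*Y)*(-4 + Y²) = 2*Y*(-4 + Y²))
t(j, a) = 14 - 124*j (t(j, a) = -124*j + 14 = 14 - 124*j)
t(O(4), 180) - 1/41589 = (14 - 248*4*(-4 + 4²)) - 1/41589 = (14 - 248*4*(-4 + 16)) - 1*1/41589 = (14 - 248*4*12) - 1/41589 = (14 - 124*96) - 1/41589 = (14 - 11904) - 1/41589 = -11890 - 1/41589 = -494493211/41589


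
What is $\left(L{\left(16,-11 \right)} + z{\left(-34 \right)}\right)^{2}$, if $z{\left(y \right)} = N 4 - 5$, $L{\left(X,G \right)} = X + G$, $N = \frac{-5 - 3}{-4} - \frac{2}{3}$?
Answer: $\frac{256}{9} \approx 28.444$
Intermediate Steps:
$N = \frac{4}{3}$ ($N = \left(-5 - 3\right) \left(- \frac{1}{4}\right) - \frac{2}{3} = \left(-8\right) \left(- \frac{1}{4}\right) - \frac{2}{3} = 2 - \frac{2}{3} = \frac{4}{3} \approx 1.3333$)
$L{\left(X,G \right)} = G + X$
$z{\left(y \right)} = \frac{1}{3}$ ($z{\left(y \right)} = \frac{4}{3} \cdot 4 - 5 = \frac{16}{3} - 5 = \frac{1}{3}$)
$\left(L{\left(16,-11 \right)} + z{\left(-34 \right)}\right)^{2} = \left(\left(-11 + 16\right) + \frac{1}{3}\right)^{2} = \left(5 + \frac{1}{3}\right)^{2} = \left(\frac{16}{3}\right)^{2} = \frac{256}{9}$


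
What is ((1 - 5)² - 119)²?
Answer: 10609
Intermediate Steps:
((1 - 5)² - 119)² = ((-4)² - 119)² = (16 - 119)² = (-103)² = 10609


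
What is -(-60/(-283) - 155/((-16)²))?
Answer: 28505/72448 ≈ 0.39345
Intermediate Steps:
-(-60/(-283) - 155/((-16)²)) = -(-60*(-1/283) - 155/256) = -(60/283 - 155*1/256) = -(60/283 - 155/256) = -1*(-28505/72448) = 28505/72448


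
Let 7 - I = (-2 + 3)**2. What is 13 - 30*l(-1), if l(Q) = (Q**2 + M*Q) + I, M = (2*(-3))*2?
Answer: -557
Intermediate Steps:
I = 6 (I = 7 - (-2 + 3)**2 = 7 - 1*1**2 = 7 - 1*1 = 7 - 1 = 6)
M = -12 (M = -6*2 = -12)
l(Q) = 6 + Q**2 - 12*Q (l(Q) = (Q**2 - 12*Q) + 6 = 6 + Q**2 - 12*Q)
13 - 30*l(-1) = 13 - 30*(6 + (-1)**2 - 12*(-1)) = 13 - 30*(6 + 1 + 12) = 13 - 30*19 = 13 - 570 = -557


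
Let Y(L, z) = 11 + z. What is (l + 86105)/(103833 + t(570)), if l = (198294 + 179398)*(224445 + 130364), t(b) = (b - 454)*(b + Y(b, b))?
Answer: 134008606933/237349 ≈ 5.6461e+5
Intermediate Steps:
t(b) = (-454 + b)*(11 + 2*b) (t(b) = (b - 454)*(b + (11 + b)) = (-454 + b)*(11 + 2*b))
l = 134008520828 (l = 377692*354809 = 134008520828)
(l + 86105)/(103833 + t(570)) = (134008520828 + 86105)/(103833 + (-4994 - 897*570 + 2*570²)) = 134008606933/(103833 + (-4994 - 511290 + 2*324900)) = 134008606933/(103833 + (-4994 - 511290 + 649800)) = 134008606933/(103833 + 133516) = 134008606933/237349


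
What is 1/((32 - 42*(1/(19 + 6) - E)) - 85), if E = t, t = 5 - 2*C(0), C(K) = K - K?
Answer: 25/3883 ≈ 0.0064383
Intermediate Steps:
C(K) = 0
t = 5 (t = 5 - 2*0 = 5 + 0 = 5)
E = 5
1/((32 - 42*(1/(19 + 6) - E)) - 85) = 1/((32 - 42*(1/(19 + 6) - 1*5)) - 85) = 1/((32 - 42*(1/25 - 5)) - 85) = 1/((32 - 42*(-124/25)) - 85) = 1/((32 + 5208/25) - 85) = 1/(6008/25 - 85) = 1/(3883/25) = 25/3883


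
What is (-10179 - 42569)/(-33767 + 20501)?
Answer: 26374/6633 ≈ 3.9762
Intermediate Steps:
(-10179 - 42569)/(-33767 + 20501) = -52748/(-13266) = -52748*(-1/13266) = 26374/6633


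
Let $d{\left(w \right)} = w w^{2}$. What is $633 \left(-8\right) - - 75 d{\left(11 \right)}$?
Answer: $94761$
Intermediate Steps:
$d{\left(w \right)} = w^{3}$
$633 \left(-8\right) - - 75 d{\left(11 \right)} = 633 \left(-8\right) - - 75 \cdot 11^{3} = -5064 - \left(-75\right) 1331 = -5064 - -99825 = -5064 + 99825 = 94761$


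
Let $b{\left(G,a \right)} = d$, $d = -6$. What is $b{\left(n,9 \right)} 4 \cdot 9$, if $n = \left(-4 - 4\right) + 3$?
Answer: $-216$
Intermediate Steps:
$n = -5$ ($n = -8 + 3 = -5$)
$b{\left(G,a \right)} = -6$
$b{\left(n,9 \right)} 4 \cdot 9 = \left(-6\right) 4 \cdot 9 = \left(-24\right) 9 = -216$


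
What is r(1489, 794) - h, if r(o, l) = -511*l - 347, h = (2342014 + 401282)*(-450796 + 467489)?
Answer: -45794246209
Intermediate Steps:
h = 45793840128 (h = 2743296*16693 = 45793840128)
r(o, l) = -347 - 511*l
r(1489, 794) - h = (-347 - 511*794) - 1*45793840128 = (-347 - 405734) - 45793840128 = -406081 - 45793840128 = -45794246209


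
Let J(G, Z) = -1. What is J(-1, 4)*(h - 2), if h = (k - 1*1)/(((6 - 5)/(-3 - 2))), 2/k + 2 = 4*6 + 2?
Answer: -31/12 ≈ -2.5833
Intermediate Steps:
k = 1/12 (k = 2/(-2 + (4*6 + 2)) = 2/(-2 + (24 + 2)) = 2/(-2 + 26) = 2/24 = 2*(1/24) = 1/12 ≈ 0.083333)
h = 55/12 (h = (1/12 - 1*1)/(((6 - 5)/(-3 - 2))) = (1/12 - 1)/((1/(-5))) = -11/(12*(1*(-⅕))) = -11/(12*(-⅕)) = -11/12*(-5) = 55/12 ≈ 4.5833)
J(-1, 4)*(h - 2) = -(55/12 - 2) = -1*31/12 = -31/12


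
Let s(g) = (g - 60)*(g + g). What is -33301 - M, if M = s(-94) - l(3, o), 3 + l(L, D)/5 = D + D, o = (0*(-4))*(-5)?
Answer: -62268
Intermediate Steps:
s(g) = 2*g*(-60 + g) (s(g) = (-60 + g)*(2*g) = 2*g*(-60 + g))
o = 0 (o = 0*(-5) = 0)
l(L, D) = -15 + 10*D (l(L, D) = -15 + 5*(D + D) = -15 + 5*(2*D) = -15 + 10*D)
M = 28967 (M = 2*(-94)*(-60 - 94) - (-15 + 10*0) = 2*(-94)*(-154) - (-15 + 0) = 28952 - 1*(-15) = 28952 + 15 = 28967)
-33301 - M = -33301 - 1*28967 = -33301 - 28967 = -62268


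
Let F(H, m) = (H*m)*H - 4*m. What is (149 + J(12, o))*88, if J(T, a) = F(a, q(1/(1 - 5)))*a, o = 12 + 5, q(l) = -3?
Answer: -1265968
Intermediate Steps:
o = 17
F(H, m) = -4*m + m*H² (F(H, m) = m*H² - 4*m = -4*m + m*H²)
J(T, a) = a*(12 - 3*a²) (J(T, a) = (-3*(-4 + a²))*a = (12 - 3*a²)*a = a*(12 - 3*a²))
(149 + J(12, o))*88 = (149 + 3*17*(4 - 1*17²))*88 = (149 + 3*17*(4 - 1*289))*88 = (149 + 3*17*(4 - 289))*88 = (149 + 3*17*(-285))*88 = (149 - 14535)*88 = -14386*88 = -1265968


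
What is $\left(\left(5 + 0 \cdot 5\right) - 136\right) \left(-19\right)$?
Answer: $2489$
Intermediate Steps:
$\left(\left(5 + 0 \cdot 5\right) - 136\right) \left(-19\right) = \left(\left(5 + 0\right) - 136\right) \left(-19\right) = \left(5 - 136\right) \left(-19\right) = \left(-131\right) \left(-19\right) = 2489$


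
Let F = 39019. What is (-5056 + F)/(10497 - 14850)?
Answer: -11321/1451 ≈ -7.8022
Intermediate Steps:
(-5056 + F)/(10497 - 14850) = (-5056 + 39019)/(10497 - 14850) = 33963/(-4353) = 33963*(-1/4353) = -11321/1451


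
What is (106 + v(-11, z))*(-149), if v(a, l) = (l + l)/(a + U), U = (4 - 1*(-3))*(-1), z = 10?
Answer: -140656/9 ≈ -15628.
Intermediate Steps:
U = -7 (U = (4 + 3)*(-1) = 7*(-1) = -7)
v(a, l) = 2*l/(-7 + a) (v(a, l) = (l + l)/(a - 7) = (2*l)/(-7 + a) = 2*l/(-7 + a))
(106 + v(-11, z))*(-149) = (106 + 2*10/(-7 - 11))*(-149) = (106 + 2*10/(-18))*(-149) = (106 + 2*10*(-1/18))*(-149) = (106 - 10/9)*(-149) = (944/9)*(-149) = -140656/9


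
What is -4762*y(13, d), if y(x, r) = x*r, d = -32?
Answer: 1980992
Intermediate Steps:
y(x, r) = r*x
-4762*y(13, d) = -(-152384)*13 = -4762*(-416) = 1980992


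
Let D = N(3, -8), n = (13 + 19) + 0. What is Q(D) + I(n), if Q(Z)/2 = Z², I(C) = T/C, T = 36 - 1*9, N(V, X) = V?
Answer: 603/32 ≈ 18.844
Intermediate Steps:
n = 32 (n = 32 + 0 = 32)
D = 3
T = 27 (T = 36 - 9 = 27)
I(C) = 27/C
Q(Z) = 2*Z²
Q(D) + I(n) = 2*3² + 27/32 = 2*9 + 27*(1/32) = 18 + 27/32 = 603/32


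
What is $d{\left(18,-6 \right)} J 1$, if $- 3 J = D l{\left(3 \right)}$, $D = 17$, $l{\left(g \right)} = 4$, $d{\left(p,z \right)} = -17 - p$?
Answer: $\frac{2380}{3} \approx 793.33$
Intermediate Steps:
$J = - \frac{68}{3}$ ($J = - \frac{17 \cdot 4}{3} = \left(- \frac{1}{3}\right) 68 = - \frac{68}{3} \approx -22.667$)
$d{\left(18,-6 \right)} J 1 = \left(-17 - 18\right) \left(- \frac{68}{3}\right) 1 = \left(-35\right) \left(- \frac{68}{3}\right) 1 = \frac{2380}{3} \cdot 1 = \frac{2380}{3}$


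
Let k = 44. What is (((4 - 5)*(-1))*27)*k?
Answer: 1188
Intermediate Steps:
(((4 - 5)*(-1))*27)*k = (((4 - 5)*(-1))*27)*44 = (-1*(-1)*27)*44 = (1*27)*44 = 27*44 = 1188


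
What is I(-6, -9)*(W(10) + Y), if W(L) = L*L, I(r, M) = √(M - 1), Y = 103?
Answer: 203*I*√10 ≈ 641.94*I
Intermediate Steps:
I(r, M) = √(-1 + M)
W(L) = L²
I(-6, -9)*(W(10) + Y) = √(-1 - 9)*(10² + 103) = √(-10)*(100 + 103) = (I*√10)*203 = 203*I*√10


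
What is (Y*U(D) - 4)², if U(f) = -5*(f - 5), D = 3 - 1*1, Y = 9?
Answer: 17161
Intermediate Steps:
D = 2 (D = 3 - 1 = 2)
U(f) = 25 - 5*f (U(f) = -5*(-5 + f) = 25 - 5*f)
(Y*U(D) - 4)² = (9*(25 - 5*2) - 4)² = (9*(25 - 10) - 4)² = (9*15 - 4)² = (135 - 4)² = 131² = 17161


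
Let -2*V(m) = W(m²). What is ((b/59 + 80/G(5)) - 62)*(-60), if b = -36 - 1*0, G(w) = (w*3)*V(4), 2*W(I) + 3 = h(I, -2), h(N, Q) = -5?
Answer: 212200/59 ≈ 3596.6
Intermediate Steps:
W(I) = -4 (W(I) = -3/2 + (½)*(-5) = -3/2 - 5/2 = -4)
V(m) = 2 (V(m) = -½*(-4) = 2)
G(w) = 6*w (G(w) = (w*3)*2 = (3*w)*2 = 6*w)
b = -36 (b = -36 + 0 = -36)
((b/59 + 80/G(5)) - 62)*(-60) = ((-36/59 + 80/((6*5))) - 62)*(-60) = ((-36*1/59 + 80/30) - 62)*(-60) = ((-36/59 + 80*(1/30)) - 62)*(-60) = ((-36/59 + 8/3) - 62)*(-60) = (364/177 - 62)*(-60) = -10610/177*(-60) = 212200/59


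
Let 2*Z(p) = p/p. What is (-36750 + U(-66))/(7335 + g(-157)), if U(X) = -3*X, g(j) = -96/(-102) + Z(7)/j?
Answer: -65038192/13053079 ≈ -4.9826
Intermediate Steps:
Z(p) = ½ (Z(p) = (p/p)/2 = (½)*1 = ½)
g(j) = 16/17 + 1/(2*j) (g(j) = -96/(-102) + 1/(2*j) = -96*(-1/102) + 1/(2*j) = 16/17 + 1/(2*j))
(-36750 + U(-66))/(7335 + g(-157)) = (-36750 - 3*(-66))/(7335 + (1/34)*(17 + 32*(-157))/(-157)) = (-36750 + 198)/(7335 + (1/34)*(-1/157)*(17 - 5024)) = -36552/(7335 + (1/34)*(-1/157)*(-5007)) = -36552/(7335 + 5007/5338) = -36552/39159237/5338 = -36552*5338/39159237 = -65038192/13053079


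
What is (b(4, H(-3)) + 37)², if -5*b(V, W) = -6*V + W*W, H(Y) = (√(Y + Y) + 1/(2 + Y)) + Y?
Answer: 39217/25 + 3184*I*√6/25 ≈ 1568.7 + 311.97*I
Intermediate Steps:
H(Y) = Y + 1/(2 + Y) + √2*√Y (H(Y) = (√(2*Y) + 1/(2 + Y)) + Y = (√2*√Y + 1/(2 + Y)) + Y = (1/(2 + Y) + √2*√Y) + Y = Y + 1/(2 + Y) + √2*√Y)
b(V, W) = -W²/5 + 6*V/5 (b(V, W) = -(-6*V + W*W)/5 = -(-6*V + W²)/5 = -(W² - 6*V)/5 = -W²/5 + 6*V/5)
(b(4, H(-3)) + 37)² = ((-(1 + (-3)² + 2*(-3) + √2*(-3)^(3/2) + 2*√2*√(-3))²/(2 - 3)²/5 + (6/5)*4) + 37)² = ((-(1 + 9 - 6 + √2*(-3*I*√3) + 2*√2*(I*√3))²/5 + 24/5) + 37)² = ((-(1 + 9 - 6 - 3*I*√6 + 2*I*√6)²/5 + 24/5) + 37)² = ((-(4 - I*√6)²/5 + 24/5) + 37)² = ((-(-4 + I*√6)²/5 + 24/5) + 37)² = ((24/5 - (-4 + I*√6)²/5) + 37)² = (209/5 - (-4 + I*√6)²/5)²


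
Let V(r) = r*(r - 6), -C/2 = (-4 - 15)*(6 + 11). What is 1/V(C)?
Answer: 1/413440 ≈ 2.4187e-6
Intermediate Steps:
C = 646 (C = -2*(-4 - 15)*(6 + 11) = -(-38)*17 = -2*(-323) = 646)
V(r) = r*(-6 + r)
1/V(C) = 1/(646*(-6 + 646)) = 1/(646*640) = 1/413440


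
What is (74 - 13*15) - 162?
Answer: -283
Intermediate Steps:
(74 - 13*15) - 162 = (74 - 195) - 162 = -121 - 162 = -283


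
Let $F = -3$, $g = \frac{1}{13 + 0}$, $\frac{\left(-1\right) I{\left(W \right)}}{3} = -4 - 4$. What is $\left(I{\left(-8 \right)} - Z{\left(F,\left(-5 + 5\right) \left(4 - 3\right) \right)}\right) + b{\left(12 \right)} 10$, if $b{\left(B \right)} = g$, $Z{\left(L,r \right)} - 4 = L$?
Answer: $\frac{309}{13} \approx 23.769$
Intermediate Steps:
$I{\left(W \right)} = 24$ ($I{\left(W \right)} = - 3 \left(-4 - 4\right) = \left(-3\right) \left(-8\right) = 24$)
$g = \frac{1}{13} \approx 0.076923$
$Z{\left(L,r \right)} = 4 + L$
$b{\left(B \right)} = \frac{1}{13}$
$\left(I{\left(-8 \right)} - Z{\left(F,\left(-5 + 5\right) \left(4 - 3\right) \right)}\right) + b{\left(12 \right)} 10 = \left(24 - \left(4 - 3\right)\right) + \frac{1}{13} \cdot 10 = \left(24 - 1\right) + \frac{10}{13} = 23 + \frac{10}{13} = \frac{309}{13}$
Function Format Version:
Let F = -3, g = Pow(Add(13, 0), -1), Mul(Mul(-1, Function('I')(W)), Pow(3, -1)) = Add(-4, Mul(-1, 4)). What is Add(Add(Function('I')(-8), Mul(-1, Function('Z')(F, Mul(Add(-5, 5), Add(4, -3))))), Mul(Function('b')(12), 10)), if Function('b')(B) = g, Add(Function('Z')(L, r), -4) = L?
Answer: Rational(309, 13) ≈ 23.769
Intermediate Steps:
Function('I')(W) = 24 (Function('I')(W) = Mul(-3, Add(-4, Mul(-1, 4))) = Mul(-3, Add(-4, -4)) = Mul(-3, -8) = 24)
g = Rational(1, 13) (g = Pow(13, -1) = Rational(1, 13) ≈ 0.076923)
Function('Z')(L, r) = Add(4, L)
Function('b')(B) = Rational(1, 13)
Add(Add(Function('I')(-8), Mul(-1, Function('Z')(F, Mul(Add(-5, 5), Add(4, -3))))), Mul(Function('b')(12), 10)) = Add(Add(24, Mul(-1, Add(4, -3))), Mul(Rational(1, 13), 10)) = Add(Add(24, Mul(-1, 1)), Rational(10, 13)) = Add(Add(24, -1), Rational(10, 13)) = Add(23, Rational(10, 13)) = Rational(309, 13)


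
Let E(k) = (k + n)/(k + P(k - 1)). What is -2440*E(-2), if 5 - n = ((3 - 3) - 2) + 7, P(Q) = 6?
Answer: 1220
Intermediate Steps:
n = 0 (n = 5 - (((3 - 3) - 2) + 7) = 5 - ((0 - 2) + 7) = 5 - (-2 + 7) = 5 - 1*5 = 5 - 5 = 0)
E(k) = k/(6 + k) (E(k) = (k + 0)/(k + 6) = k/(6 + k))
-2440*E(-2) = -(-4880)/(6 - 2) = -(-4880)/4 = -2440*(-½) = 1220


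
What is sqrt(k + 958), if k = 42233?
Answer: 3*sqrt(4799) ≈ 207.82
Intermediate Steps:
sqrt(k + 958) = sqrt(42233 + 958) = sqrt(43191) = 3*sqrt(4799)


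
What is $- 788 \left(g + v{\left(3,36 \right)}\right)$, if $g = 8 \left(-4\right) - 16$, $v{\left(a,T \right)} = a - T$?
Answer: $63828$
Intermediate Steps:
$g = -48$ ($g = -32 - 16 = -48$)
$- 788 \left(g + v{\left(3,36 \right)}\right) = - 788 \left(-48 + \left(3 - 36\right)\right) = - 788 \left(-48 - 33\right) = \left(-788\right) \left(-81\right) = 63828$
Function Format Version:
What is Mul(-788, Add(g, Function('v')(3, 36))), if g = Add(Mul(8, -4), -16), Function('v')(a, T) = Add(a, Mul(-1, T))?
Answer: 63828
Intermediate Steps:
g = -48 (g = Add(-32, -16) = -48)
Mul(-788, Add(g, Function('v')(3, 36))) = Mul(-788, Add(-48, Add(3, Mul(-1, 36)))) = Mul(-788, Add(-48, Add(3, -36))) = Mul(-788, Add(-48, -33)) = Mul(-788, -81) = 63828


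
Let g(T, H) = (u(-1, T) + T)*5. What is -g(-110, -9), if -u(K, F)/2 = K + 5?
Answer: 590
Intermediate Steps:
u(K, F) = -10 - 2*K (u(K, F) = -2*(K + 5) = -2*(5 + K) = -10 - 2*K)
g(T, H) = -40 + 5*T (g(T, H) = ((-10 - 2*(-1)) + T)*5 = ((-10 + 2) + T)*5 = (-8 + T)*5 = -40 + 5*T)
-g(-110, -9) = -(-40 + 5*(-110)) = -(-40 - 550) = -1*(-590) = 590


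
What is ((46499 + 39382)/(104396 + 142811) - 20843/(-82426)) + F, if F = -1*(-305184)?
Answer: 6218528143162295/20376284182 ≈ 3.0518e+5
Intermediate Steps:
F = 305184
((46499 + 39382)/(104396 + 142811) - 20843/(-82426)) + F = ((46499 + 39382)/(104396 + 142811) - 20843/(-82426)) + 305184 = (85881/247207 - 20843*(-1/82426)) + 305184 = (85881*(1/247207) + 20843/82426) + 305184 = (85881/247207 + 20843/82426) + 305184 = 12231362807/20376284182 + 305184 = 6218528143162295/20376284182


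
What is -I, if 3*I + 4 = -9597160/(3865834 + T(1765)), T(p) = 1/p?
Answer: 14743925148/6823197011 ≈ 2.1609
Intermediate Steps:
I = -14743925148/6823197011 (I = -4/3 + (-9597160/(3865834 + 1/1765))/3 = -4/3 + (-9597160/6823197011/1765)/3 = -4/3 + (-9597160*1765/6823197011)/3 = -4/3 + (1/3)*(-16938987400/6823197011) = -4/3 - 16938987400/20469591033 = -14743925148/6823197011 ≈ -2.1609)
-I = -1*(-14743925148/6823197011) = 14743925148/6823197011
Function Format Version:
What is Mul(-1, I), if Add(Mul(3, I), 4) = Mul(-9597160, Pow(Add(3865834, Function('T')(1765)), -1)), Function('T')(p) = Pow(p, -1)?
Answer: Rational(14743925148, 6823197011) ≈ 2.1609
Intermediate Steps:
I = Rational(-14743925148, 6823197011) (I = Add(Rational(-4, 3), Mul(Rational(1, 3), Mul(-9597160, Pow(Add(3865834, Pow(1765, -1)), -1)))) = Add(Rational(-4, 3), Mul(Rational(1, 3), Mul(-9597160, Pow(Add(3865834, Rational(1, 1765)), -1)))) = Add(Rational(-4, 3), Mul(Rational(1, 3), Mul(-9597160, Pow(Rational(6823197011, 1765), -1)))) = Add(Rational(-4, 3), Mul(Rational(1, 3), Mul(-9597160, Rational(1765, 6823197011)))) = Add(Rational(-4, 3), Mul(Rational(1, 3), Rational(-16938987400, 6823197011))) = Add(Rational(-4, 3), Rational(-16938987400, 20469591033)) = Rational(-14743925148, 6823197011) ≈ -2.1609)
Mul(-1, I) = Mul(-1, Rational(-14743925148, 6823197011)) = Rational(14743925148, 6823197011)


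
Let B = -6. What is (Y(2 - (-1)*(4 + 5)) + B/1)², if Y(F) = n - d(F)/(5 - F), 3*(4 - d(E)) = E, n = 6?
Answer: 1/324 ≈ 0.0030864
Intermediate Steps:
d(E) = 4 - E/3
Y(F) = 6 - (4 - F/3)/(5 - F)
(Y(2 - (-1)*(4 + 5)) + B/1)² = ((-78 + 17*(2 - (-1)*(4 + 5)))/(3*(-5 + (2 - (-1)*(4 + 5)))) - 6/1)² = ((-78 + 17*(2 - (-1)*9))/(3*(-5 + (2 - (-1)*9))) - 6*1)² = ((-78 + 17*(2 - 1*(-9)))/(3*(-5 + (2 - 1*(-9)))) - 6)² = ((-78 + 17*(2 + 9))/(3*(-5 + (2 + 9))) - 6)² = ((-78 + 17*11)/(3*(-5 + 11)) - 6)² = ((⅓)*(-78 + 187)/6 - 6)² = ((⅓)*(⅙)*109 - 6)² = (109/18 - 6)² = (1/18)² = 1/324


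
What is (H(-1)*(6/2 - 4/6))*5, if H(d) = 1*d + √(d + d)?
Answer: -35/3 + 35*I*√2/3 ≈ -11.667 + 16.499*I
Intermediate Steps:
H(d) = d + √2*√d (H(d) = d + √(2*d) = d + √2*√d)
(H(-1)*(6/2 - 4/6))*5 = ((-1 + √2*√(-1))*(6/2 - 4/6))*5 = ((-1 + √2*I)*(6*(½) - 4*⅙))*5 = ((-1 + I*√2)*(3 - ⅔))*5 = ((-1 + I*√2)*(7/3))*5 = (-7/3 + 7*I*√2/3)*5 = -35/3 + 35*I*√2/3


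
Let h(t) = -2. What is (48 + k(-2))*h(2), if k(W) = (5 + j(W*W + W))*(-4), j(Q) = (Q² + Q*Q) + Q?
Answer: 24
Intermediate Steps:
j(Q) = Q + 2*Q² (j(Q) = (Q² + Q²) + Q = 2*Q² + Q = Q + 2*Q²)
k(W) = -20 - 4*(W + W²)*(1 + 2*W + 2*W²) (k(W) = (5 + (W*W + W)*(1 + 2*(W*W + W)))*(-4) = (5 + (W² + W)*(1 + 2*(W² + W)))*(-4) = (5 + (W + W²)*(1 + 2*(W + W²)))*(-4) = (5 + (W + W²)*(1 + (2*W + 2*W²)))*(-4) = (5 + (W + W²)*(1 + 2*W + 2*W²))*(-4) = -20 - 4*(W + W²)*(1 + 2*W + 2*W²))
(48 + k(-2))*h(2) = (48 + (-20 - 4*(-2)*(1 - 2)*(1 + 2*(-2)*(1 - 2))))*(-2) = (48 + (-20 - 4*(-2)*(-1)*(1 + 2*(-2)*(-1))))*(-2) = (48 + (-20 - 4*(-2)*(-1)*(1 + 4)))*(-2) = (48 + (-20 - 4*(-2)*(-1)*5))*(-2) = (48 + (-20 - 40))*(-2) = (48 - 60)*(-2) = -12*(-2) = 24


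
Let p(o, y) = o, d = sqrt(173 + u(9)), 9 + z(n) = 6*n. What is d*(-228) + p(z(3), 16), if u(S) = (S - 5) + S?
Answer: 9 - 228*sqrt(186) ≈ -3100.5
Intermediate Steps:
u(S) = -5 + 2*S (u(S) = (-5 + S) + S = -5 + 2*S)
z(n) = -9 + 6*n
d = sqrt(186) (d = sqrt(173 + (-5 + 2*9)) = sqrt(173 + (-5 + 18)) = sqrt(173 + 13) = sqrt(186) ≈ 13.638)
d*(-228) + p(z(3), 16) = sqrt(186)*(-228) + (-9 + 6*3) = -228*sqrt(186) + (-9 + 18) = -228*sqrt(186) + 9 = 9 - 228*sqrt(186)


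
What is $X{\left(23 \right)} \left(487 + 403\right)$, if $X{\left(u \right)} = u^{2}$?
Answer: $470810$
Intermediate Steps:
$X{\left(23 \right)} \left(487 + 403\right) = 23^{2} \left(487 + 403\right) = 529 \cdot 890 = 470810$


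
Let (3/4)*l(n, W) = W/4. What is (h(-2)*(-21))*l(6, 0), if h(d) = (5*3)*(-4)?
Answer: 0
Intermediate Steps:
l(n, W) = W/3 (l(n, W) = 4*(W/4)/3 = W/3)
h(d) = -60 (h(d) = 15*(-4) = -60)
(h(-2)*(-21))*l(6, 0) = (-60*(-21))*((⅓)*0) = 1260*0 = 0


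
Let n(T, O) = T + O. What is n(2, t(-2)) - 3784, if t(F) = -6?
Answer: -3788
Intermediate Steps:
n(T, O) = O + T
n(2, t(-2)) - 3784 = (-6 + 2) - 3784 = -4 - 3784 = -3788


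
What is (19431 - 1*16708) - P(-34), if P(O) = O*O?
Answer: 1567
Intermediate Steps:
P(O) = O²
(19431 - 1*16708) - P(-34) = (19431 - 1*16708) - 1*(-34)² = (19431 - 16708) - 1*1156 = 2723 - 1156 = 1567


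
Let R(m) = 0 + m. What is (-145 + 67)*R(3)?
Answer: -234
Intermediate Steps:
R(m) = m
(-145 + 67)*R(3) = (-145 + 67)*3 = -78*3 = -234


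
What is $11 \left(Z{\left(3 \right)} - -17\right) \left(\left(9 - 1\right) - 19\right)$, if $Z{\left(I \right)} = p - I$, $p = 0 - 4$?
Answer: $-1210$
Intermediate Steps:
$p = -4$
$Z{\left(I \right)} = -4 - I$
$11 \left(Z{\left(3 \right)} - -17\right) \left(\left(9 - 1\right) - 19\right) = 11 \left(\left(-4 - 3\right) - -17\right) \left(\left(9 - 1\right) - 19\right) = 11 \left(\left(-4 - 3\right) + 17\right) \left(\left(9 - 1\right) - 19\right) = 11 \left(-7 + 17\right) \left(8 - 19\right) = 11 \cdot 10 \left(-11\right) = 110 \left(-11\right) = -1210$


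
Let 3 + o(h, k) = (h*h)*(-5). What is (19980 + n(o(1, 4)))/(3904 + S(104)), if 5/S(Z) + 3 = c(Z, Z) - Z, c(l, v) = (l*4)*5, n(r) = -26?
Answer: 39369242/7702597 ≈ 5.1112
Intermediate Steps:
o(h, k) = -3 - 5*h**2 (o(h, k) = -3 + (h*h)*(-5) = -3 + h**2*(-5) = -3 - 5*h**2)
c(l, v) = 20*l (c(l, v) = (4*l)*5 = 20*l)
S(Z) = 5/(-3 + 19*Z) (S(Z) = 5/(-3 + (20*Z - Z)) = 5/(-3 + 19*Z))
(19980 + n(o(1, 4)))/(3904 + S(104)) = (19980 - 26)/(3904 + 5/(-3 + 19*104)) = 19954/(3904 + 5/(-3 + 1976)) = 19954/(3904 + 5/1973) = 19954/(7702597/1973) = 19954*(1973/7702597) = 39369242/7702597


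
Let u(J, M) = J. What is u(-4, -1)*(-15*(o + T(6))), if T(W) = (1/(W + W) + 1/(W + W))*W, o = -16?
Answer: -900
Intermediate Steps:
T(W) = 1 (T(W) = (1/(2*W) + 1/(2*W))*W = W/W = 1)
u(-4, -1)*(-15*(o + T(6))) = -(-60)*(-16 + 1) = -(-60)*(-15) = -4*225 = -900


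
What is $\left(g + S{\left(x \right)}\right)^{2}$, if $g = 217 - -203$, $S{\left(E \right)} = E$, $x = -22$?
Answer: $158404$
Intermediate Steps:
$g = 420$ ($g = 217 + 203 = 420$)
$\left(g + S{\left(x \right)}\right)^{2} = \left(420 - 22\right)^{2} = 398^{2} = 158404$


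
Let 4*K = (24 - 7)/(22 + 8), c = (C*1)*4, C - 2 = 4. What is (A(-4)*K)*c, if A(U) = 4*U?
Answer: -272/5 ≈ -54.400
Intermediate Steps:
C = 6 (C = 2 + 4 = 6)
c = 24 (c = (6*1)*4 = 6*4 = 24)
K = 17/120 (K = ((24 - 7)/(22 + 8))/4 = (17/30)/4 = (17*(1/30))/4 = (¼)*(17/30) = 17/120 ≈ 0.14167)
(A(-4)*K)*c = ((4*(-4))*(17/120))*24 = -16*17/120*24 = -34/15*24 = -272/5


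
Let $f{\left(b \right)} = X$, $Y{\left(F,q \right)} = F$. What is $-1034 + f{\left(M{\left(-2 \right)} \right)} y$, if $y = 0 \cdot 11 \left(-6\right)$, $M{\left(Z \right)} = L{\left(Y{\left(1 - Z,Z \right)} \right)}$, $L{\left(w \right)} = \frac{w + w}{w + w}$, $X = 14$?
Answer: $-1034$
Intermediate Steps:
$L{\left(w \right)} = 1$ ($L{\left(w \right)} = \frac{2 w}{2 w} = 2 w \frac{1}{2 w} = 1$)
$M{\left(Z \right)} = 1$
$f{\left(b \right)} = 14$
$y = 0$ ($y = 0 \left(-6\right) = 0$)
$-1034 + f{\left(M{\left(-2 \right)} \right)} y = -1034 + 14 \cdot 0 = -1034 + 0 = -1034$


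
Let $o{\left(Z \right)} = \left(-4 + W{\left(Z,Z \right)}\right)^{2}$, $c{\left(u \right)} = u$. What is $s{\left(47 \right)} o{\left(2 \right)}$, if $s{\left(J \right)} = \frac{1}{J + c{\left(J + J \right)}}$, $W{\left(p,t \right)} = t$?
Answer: $\frac{4}{141} \approx 0.028369$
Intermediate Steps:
$s{\left(J \right)} = \frac{1}{3 J}$ ($s{\left(J \right)} = \frac{1}{J + \left(J + J\right)} = \frac{1}{J + 2 J} = \frac{1}{3 J}$)
$o{\left(Z \right)} = \left(-4 + Z\right)^{2}$
$s{\left(47 \right)} o{\left(2 \right)} = \frac{1}{3 \cdot 47} \left(-4 + 2\right)^{2} = \frac{1}{3} \cdot \frac{1}{47} \left(-2\right)^{2} = \frac{1}{141} \cdot 4 = \frac{4}{141}$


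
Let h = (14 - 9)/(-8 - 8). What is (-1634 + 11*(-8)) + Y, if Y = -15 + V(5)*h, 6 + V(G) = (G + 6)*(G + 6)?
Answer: -28367/16 ≈ -1772.9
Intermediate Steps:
h = -5/16 (h = 5/(-16) = 5*(-1/16) = -5/16 ≈ -0.31250)
V(G) = -6 + (6 + G)**2 (V(G) = -6 + (G + 6)*(G + 6) = -6 + (6 + G)*(6 + G) = -6 + (6 + G)**2)
Y = -815/16 (Y = -15 + (-6 + (6 + 5)**2)*(-5/16) = -15 + (-6 + 11**2)*(-5/16) = -15 + (-6 + 121)*(-5/16) = -15 + 115*(-5/16) = -15 - 575/16 = -815/16 ≈ -50.938)
(-1634 + 11*(-8)) + Y = (-1634 + 11*(-8)) - 815/16 = (-1634 - 88) - 815/16 = -1722 - 815/16 = -28367/16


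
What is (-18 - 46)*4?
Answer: -256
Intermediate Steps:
(-18 - 46)*4 = -64*4 = -256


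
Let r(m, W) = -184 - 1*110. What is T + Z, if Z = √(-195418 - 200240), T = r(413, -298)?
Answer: -294 + 3*I*√43962 ≈ -294.0 + 629.01*I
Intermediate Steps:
r(m, W) = -294 (r(m, W) = -184 - 110 = -294)
T = -294
Z = 3*I*√43962 (Z = √(-395658) = 3*I*√43962 ≈ 629.01*I)
T + Z = -294 + 3*I*√43962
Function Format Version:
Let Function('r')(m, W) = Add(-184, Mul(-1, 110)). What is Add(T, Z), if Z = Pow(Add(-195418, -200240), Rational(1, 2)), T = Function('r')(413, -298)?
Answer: Add(-294, Mul(3, I, Pow(43962, Rational(1, 2)))) ≈ Add(-294.00, Mul(629.01, I))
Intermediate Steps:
Function('r')(m, W) = -294 (Function('r')(m, W) = Add(-184, -110) = -294)
T = -294
Z = Mul(3, I, Pow(43962, Rational(1, 2))) (Z = Pow(-395658, Rational(1, 2)) = Mul(3, I, Pow(43962, Rational(1, 2))) ≈ Mul(629.01, I))
Add(T, Z) = Add(-294, Mul(3, I, Pow(43962, Rational(1, 2))))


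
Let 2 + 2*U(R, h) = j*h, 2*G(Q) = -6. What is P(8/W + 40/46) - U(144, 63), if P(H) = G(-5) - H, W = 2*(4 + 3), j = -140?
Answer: 709456/161 ≈ 4406.6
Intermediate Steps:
W = 14 (W = 2*7 = 14)
G(Q) = -3 (G(Q) = (1/2)*(-6) = -3)
U(R, h) = -1 - 70*h (U(R, h) = -1 + (-140*h)/2 = -1 - 70*h)
P(H) = -3 - H
P(8/W + 40/46) - U(144, 63) = (-3 - (8/14 + 40/46)) - (-1 - 70*63) = (-3 - (8*(1/14) + 40*(1/46))) - (-1 - 4410) = (-3 - (4/7 + 20/23)) - 1*(-4411) = (-3 - 1*232/161) + 4411 = (-3 - 232/161) + 4411 = -715/161 + 4411 = 709456/161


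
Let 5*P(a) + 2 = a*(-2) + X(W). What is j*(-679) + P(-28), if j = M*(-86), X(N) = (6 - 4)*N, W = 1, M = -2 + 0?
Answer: -583884/5 ≈ -1.1678e+5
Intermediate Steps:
M = -2
X(N) = 2*N
P(a) = -2*a/5 (P(a) = -⅖ + (a*(-2) + 2*1)/5 = -⅖ + (-2*a + 2)/5 = -⅖ + (2 - 2*a)/5 = -⅖ + (⅖ - 2*a/5) = -2*a/5)
j = 172 (j = -2*(-86) = 172)
j*(-679) + P(-28) = 172*(-679) - ⅖*(-28) = -116788 + 56/5 = -583884/5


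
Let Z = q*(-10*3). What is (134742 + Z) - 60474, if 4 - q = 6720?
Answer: 275748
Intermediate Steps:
q = -6716 (q = 4 - 1*6720 = 4 - 6720 = -6716)
Z = 201480 (Z = -(-67160)*3 = -6716*(-30) = 201480)
(134742 + Z) - 60474 = (134742 + 201480) - 60474 = 336222 - 60474 = 275748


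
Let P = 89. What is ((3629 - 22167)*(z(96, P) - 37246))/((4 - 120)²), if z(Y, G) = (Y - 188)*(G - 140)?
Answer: 150871513/3364 ≈ 44849.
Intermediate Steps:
z(Y, G) = (-188 + Y)*(-140 + G)
((3629 - 22167)*(z(96, P) - 37246))/((4 - 120)²) = ((3629 - 22167)*((26320 - 188*89 - 140*96 + 89*96) - 37246))/((4 - 120)²) = (-18538*((26320 - 16732 - 13440 + 8544) - 37246))/((-116)²) = -18538*(4692 - 37246)/13456 = -18538*(-32554)*(1/13456) = 603486052*(1/13456) = 150871513/3364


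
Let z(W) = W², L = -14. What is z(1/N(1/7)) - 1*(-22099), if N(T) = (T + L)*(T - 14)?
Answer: 1956408583220/88529281 ≈ 22099.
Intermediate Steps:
N(T) = (-14 + T)² (N(T) = (T - 14)*(T - 14) = (-14 + T)*(-14 + T) = (-14 + T)²)
z(1/N(1/7)) - 1*(-22099) = (1/(196 + (1/7)² - 28/7))² - 1*(-22099) = (1/(196 + (⅐)² - 28*⅐))² + 22099 = (1/(196 + 1/49 - 4))² + 22099 = (1/(9409/49))² + 22099 = (49/9409)² + 22099 = 2401/88529281 + 22099 = 1956408583220/88529281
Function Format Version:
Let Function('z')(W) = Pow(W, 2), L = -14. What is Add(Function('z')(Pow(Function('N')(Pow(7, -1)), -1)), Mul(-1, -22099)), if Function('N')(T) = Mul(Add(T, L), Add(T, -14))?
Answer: Rational(1956408583220, 88529281) ≈ 22099.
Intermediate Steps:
Function('N')(T) = Pow(Add(-14, T), 2) (Function('N')(T) = Mul(Add(T, -14), Add(T, -14)) = Mul(Add(-14, T), Add(-14, T)) = Pow(Add(-14, T), 2))
Add(Function('z')(Pow(Function('N')(Pow(7, -1)), -1)), Mul(-1, -22099)) = Add(Pow(Pow(Add(196, Pow(Pow(7, -1), 2), Mul(-28, Pow(7, -1))), -1), 2), Mul(-1, -22099)) = Add(Pow(Pow(Add(196, Pow(Rational(1, 7), 2), Mul(-28, Rational(1, 7))), -1), 2), 22099) = Add(Pow(Pow(Add(196, Rational(1, 49), -4), -1), 2), 22099) = Add(Pow(Pow(Rational(9409, 49), -1), 2), 22099) = Add(Pow(Rational(49, 9409), 2), 22099) = Add(Rational(2401, 88529281), 22099) = Rational(1956408583220, 88529281)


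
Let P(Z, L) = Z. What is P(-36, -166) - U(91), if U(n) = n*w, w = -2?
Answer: 146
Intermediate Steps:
U(n) = -2*n (U(n) = n*(-2) = -2*n)
P(-36, -166) - U(91) = -36 - (-2)*91 = -36 - 1*(-182) = -36 + 182 = 146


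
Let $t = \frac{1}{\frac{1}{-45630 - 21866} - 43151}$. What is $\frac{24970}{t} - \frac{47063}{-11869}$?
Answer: $- \frac{3018113294758867}{2801084} \approx -1.0775 \cdot 10^{9}$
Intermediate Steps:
$t = - \frac{67496}{2912519897}$ ($t = \frac{1}{\frac{1}{-67496} - 43151} = \frac{1}{- \frac{1}{67496} - 43151} = \frac{1}{- \frac{2912519897}{67496}} = - \frac{67496}{2912519897} \approx -2.3174 \cdot 10^{-5}$)
$\frac{24970}{t} - \frac{47063}{-11869} = \frac{24970}{- \frac{67496}{2912519897}} - \frac{47063}{-11869} = 24970 \left(- \frac{2912519897}{67496}\right) - - \frac{47063}{11869} = - \frac{3305710083095}{3068} + \frac{47063}{11869} = - \frac{3018113294758867}{2801084}$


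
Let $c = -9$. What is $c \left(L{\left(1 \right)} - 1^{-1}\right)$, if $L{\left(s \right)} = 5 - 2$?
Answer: $-18$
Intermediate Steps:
$L{\left(s \right)} = 3$
$c \left(L{\left(1 \right)} - 1^{-1}\right) = - 9 \left(3 - 1^{-1}\right) = - 9 \left(3 - 1\right) = \left(-9\right) 2 = -18$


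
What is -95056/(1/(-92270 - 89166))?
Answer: 17246580416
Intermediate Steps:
-95056/(1/(-92270 - 89166)) = -95056/(1/(-181436)) = -95056/(-1/181436) = -95056*(-181436) = 17246580416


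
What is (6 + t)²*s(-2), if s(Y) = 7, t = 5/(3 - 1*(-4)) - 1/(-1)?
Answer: 2916/7 ≈ 416.57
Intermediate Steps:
t = 12/7 (t = 5/(3 + 4) - 1*(-1) = 5/7 + 1 = 12/7 ≈ 1.7143)
(6 + t)²*s(-2) = (6 + 12/7)²*7 = (54/7)²*7 = (2916/49)*7 = 2916/7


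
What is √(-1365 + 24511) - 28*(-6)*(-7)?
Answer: -1176 + √23146 ≈ -1023.9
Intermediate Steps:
√(-1365 + 24511) - 28*(-6)*(-7) = √23146 + 168*(-7) = √23146 - 1176 = -1176 + √23146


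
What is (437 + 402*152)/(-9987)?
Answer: -61541/9987 ≈ -6.1621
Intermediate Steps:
(437 + 402*152)/(-9987) = (437 + 61104)*(-1/9987) = 61541*(-1/9987) = -61541/9987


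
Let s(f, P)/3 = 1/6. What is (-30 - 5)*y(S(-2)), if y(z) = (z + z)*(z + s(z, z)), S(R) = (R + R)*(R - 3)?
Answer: -28700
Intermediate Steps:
S(R) = 2*R*(-3 + R) (S(R) = (2*R)*(-3 + R) = 2*R*(-3 + R))
s(f, P) = 1/2 (s(f, P) = 3/6 = 3*(1/6) = 1/2)
y(z) = 2*z*(1/2 + z) (y(z) = (z + z)*(z + 1/2) = (2*z)*(1/2 + z) = 2*z*(1/2 + z))
(-30 - 5)*y(S(-2)) = (-30 - 5)*((2*(-2)*(-3 - 2))*(1 + 2*(2*(-2)*(-3 - 2)))) = -35*2*(-2)*(-5)*(1 + 2*(2*(-2)*(-5))) = -700*(1 + 2*20) = -700*(1 + 40) = -700*41 = -35*820 = -28700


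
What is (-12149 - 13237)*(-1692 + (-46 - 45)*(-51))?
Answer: -74863314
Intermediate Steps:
(-12149 - 13237)*(-1692 + (-46 - 45)*(-51)) = -25386*(-1692 - 91*(-51)) = -25386*(-1692 + 4641) = -25386*2949 = -74863314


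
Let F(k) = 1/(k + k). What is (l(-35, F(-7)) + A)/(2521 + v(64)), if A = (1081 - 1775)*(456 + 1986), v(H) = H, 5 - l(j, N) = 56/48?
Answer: -2033693/3102 ≈ -655.61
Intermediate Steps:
F(k) = 1/(2*k)
l(j, N) = 23/6 (l(j, N) = 5 - 56/48 = 5 - 1*7/6 = 5 - 7/6 = 23/6)
A = -1694748 (A = -694*2442 = -1694748)
(l(-35, F(-7)) + A)/(2521 + v(64)) = (23/6 - 1694748)/(2521 + 64) = -10168465/6/2585 = -10168465/6*1/2585 = -2033693/3102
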